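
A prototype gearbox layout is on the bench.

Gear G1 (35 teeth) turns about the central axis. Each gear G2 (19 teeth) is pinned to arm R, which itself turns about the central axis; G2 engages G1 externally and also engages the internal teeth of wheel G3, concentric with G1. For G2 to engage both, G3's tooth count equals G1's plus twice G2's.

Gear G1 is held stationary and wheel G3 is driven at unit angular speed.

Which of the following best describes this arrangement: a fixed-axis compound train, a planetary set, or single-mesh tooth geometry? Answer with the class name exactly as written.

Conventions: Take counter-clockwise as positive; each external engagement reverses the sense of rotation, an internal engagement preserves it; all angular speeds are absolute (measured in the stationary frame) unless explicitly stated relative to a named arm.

planetary set

topology: planetary set — G1 35T / G2 19T / G3 73T, arm = carrier (Willis)
classification: planetary set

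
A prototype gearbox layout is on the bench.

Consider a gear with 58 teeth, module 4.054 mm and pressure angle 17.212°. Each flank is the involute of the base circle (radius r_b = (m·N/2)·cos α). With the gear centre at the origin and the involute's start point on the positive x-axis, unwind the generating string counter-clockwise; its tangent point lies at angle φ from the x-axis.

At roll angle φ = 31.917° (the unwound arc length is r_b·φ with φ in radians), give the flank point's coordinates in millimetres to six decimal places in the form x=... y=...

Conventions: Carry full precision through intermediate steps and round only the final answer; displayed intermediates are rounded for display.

x=128.396543 y=6.272253

topology: single-mesh involute geometry — m = 4.054, N = 58
pitch radius r_p = m·N/2 = 4.054·58/2 = 117.566000
base radius r_b = r_p·cos α = 117.566000·cos 17.212° = 112.300972
roll angle φ = 31.917° = 0.55705674 rad
x = r_b·(cos φ + φ·sin φ) = 128.396543
y = r_b·(sin φ − φ·cos φ) = 6.272253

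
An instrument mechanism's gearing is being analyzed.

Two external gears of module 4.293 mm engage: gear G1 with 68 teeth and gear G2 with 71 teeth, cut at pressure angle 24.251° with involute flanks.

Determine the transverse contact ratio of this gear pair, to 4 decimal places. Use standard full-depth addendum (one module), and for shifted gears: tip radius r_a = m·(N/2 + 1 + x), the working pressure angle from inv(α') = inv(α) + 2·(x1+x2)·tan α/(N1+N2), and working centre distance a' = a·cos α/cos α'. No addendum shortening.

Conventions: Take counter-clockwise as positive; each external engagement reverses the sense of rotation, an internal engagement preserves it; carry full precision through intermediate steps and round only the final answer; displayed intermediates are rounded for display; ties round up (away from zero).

single-mesh involute tooth geometry (68T engaging 71T at module 4.293)
base radii: r_b1 = 133.081565, r_b2 = 138.952811
tip radii: r_a1 = 150.255000, r_a2 = 156.694500
no profile shift: α' = α, a' = a
action lengths: √(r_a1²−r_b1²) = 69.755731, √(r_a2²−r_b2²) = 72.424324
base pitch p_b = π·m·cos α = 12.296708
CR = (69.755731 + 72.424324 − 298.363500·sin 24.25100°)/12.296708 = 1.596508
contact ratio ≈ 1.5965

1.5965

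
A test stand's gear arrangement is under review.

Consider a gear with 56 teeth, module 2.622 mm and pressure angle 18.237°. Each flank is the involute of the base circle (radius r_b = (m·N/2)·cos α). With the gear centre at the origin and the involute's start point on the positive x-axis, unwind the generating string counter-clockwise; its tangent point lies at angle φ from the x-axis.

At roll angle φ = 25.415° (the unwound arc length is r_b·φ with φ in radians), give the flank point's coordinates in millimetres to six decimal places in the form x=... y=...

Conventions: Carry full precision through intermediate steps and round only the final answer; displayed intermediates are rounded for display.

x=76.254405 y=1.988937

class = single-mesh tooth geometry [base-circle involute, m = 2.622, 56T]
pitch radius r_p = m·N/2 = 2.622·56/2 = 73.416000
base radius r_b = r_p·cos α = 73.416000·cos 18.237° = 69.728326
roll angle φ = 25.415° = 0.44357543 rad
x = r_b·(cos φ + φ·sin φ) = 76.254405
y = r_b·(sin φ − φ·cos φ) = 1.988937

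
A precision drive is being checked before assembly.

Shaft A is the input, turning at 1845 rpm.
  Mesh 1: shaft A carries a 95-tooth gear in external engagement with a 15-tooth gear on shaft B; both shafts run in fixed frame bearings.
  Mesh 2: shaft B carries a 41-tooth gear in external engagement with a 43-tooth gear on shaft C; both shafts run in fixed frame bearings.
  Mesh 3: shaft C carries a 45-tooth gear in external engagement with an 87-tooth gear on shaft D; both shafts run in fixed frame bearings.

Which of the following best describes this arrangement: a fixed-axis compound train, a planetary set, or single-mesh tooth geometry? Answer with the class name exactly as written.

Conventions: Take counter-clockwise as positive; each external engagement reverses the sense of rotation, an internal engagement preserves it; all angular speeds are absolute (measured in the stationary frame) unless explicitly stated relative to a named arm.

fixed-axis compound train

topology: fixed-axis compound train — 3 meshes, A→D
classification: fixed-axis compound train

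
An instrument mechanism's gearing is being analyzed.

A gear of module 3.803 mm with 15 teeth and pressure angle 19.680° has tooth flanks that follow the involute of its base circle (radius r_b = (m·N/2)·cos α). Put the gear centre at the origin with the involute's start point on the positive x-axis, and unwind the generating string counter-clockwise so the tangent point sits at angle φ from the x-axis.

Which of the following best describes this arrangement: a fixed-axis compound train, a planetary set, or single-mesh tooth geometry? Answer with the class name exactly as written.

class = single-mesh tooth geometry [base-circle involute, m = 3.803, 15T]
classification: single-mesh tooth geometry

single-mesh tooth geometry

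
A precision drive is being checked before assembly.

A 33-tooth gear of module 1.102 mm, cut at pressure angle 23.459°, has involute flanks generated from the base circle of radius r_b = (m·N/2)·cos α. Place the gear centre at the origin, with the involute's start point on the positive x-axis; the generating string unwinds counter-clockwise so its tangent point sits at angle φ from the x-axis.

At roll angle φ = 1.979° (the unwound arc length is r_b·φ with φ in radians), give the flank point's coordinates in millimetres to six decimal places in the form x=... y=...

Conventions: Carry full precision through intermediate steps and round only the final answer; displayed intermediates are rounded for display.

x=16.690034 y=0.000229

topology: single-mesh involute geometry — m = 1.102, N = 33
pitch radius r_p = m·N/2 = 1.102·33/2 = 18.183000
base radius r_b = r_p·cos α = 18.183000·cos 23.459° = 16.680087
roll angle φ = 1.979° = 0.03454007 rad
x = r_b·(cos φ + φ·sin φ) = 16.690034
y = r_b·(sin φ − φ·cos φ) = 0.000229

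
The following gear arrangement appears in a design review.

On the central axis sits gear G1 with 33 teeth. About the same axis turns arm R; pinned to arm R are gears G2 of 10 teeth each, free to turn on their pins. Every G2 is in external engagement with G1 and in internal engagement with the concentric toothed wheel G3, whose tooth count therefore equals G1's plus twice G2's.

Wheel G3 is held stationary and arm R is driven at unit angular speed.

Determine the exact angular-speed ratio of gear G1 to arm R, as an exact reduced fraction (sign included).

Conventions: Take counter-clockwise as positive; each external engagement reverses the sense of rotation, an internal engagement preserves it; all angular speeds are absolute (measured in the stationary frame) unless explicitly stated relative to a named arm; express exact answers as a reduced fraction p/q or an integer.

86/33

topology: planetary set — G1 33T / G2 10T / G3 53T, arm = carrier (Willis)
ring teeth: 33 + 2·10 = 53
33(ω_sun−ω_arm) = −53(ω_ring−ω_arm),  ω_ring = 0, ω_arm = 1
ω_sun = 1 − (53/33)(0−1) = 86/33
ω_out/ω_in = 86/33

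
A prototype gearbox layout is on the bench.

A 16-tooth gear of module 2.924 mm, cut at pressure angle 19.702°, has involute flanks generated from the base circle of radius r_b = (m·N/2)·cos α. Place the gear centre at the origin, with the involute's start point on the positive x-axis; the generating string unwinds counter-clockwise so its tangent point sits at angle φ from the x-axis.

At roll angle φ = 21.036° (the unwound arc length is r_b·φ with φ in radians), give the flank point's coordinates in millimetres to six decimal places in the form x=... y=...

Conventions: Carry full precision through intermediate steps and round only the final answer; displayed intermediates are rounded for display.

single-mesh involute tooth geometry (16T wheel at module 2.924)
pitch radius r_p = m·N/2 = 2.924·16/2 = 23.392000
base radius r_b = r_p·cos α = 23.392000·cos 19.702° = 22.022604
roll angle φ = 21.036° = 0.36714746 rad
x = r_b·(cos φ + φ·sin φ) = 23.457251
y = r_b·(sin φ − φ·cos φ) = 0.358429

x=23.457251 y=0.358429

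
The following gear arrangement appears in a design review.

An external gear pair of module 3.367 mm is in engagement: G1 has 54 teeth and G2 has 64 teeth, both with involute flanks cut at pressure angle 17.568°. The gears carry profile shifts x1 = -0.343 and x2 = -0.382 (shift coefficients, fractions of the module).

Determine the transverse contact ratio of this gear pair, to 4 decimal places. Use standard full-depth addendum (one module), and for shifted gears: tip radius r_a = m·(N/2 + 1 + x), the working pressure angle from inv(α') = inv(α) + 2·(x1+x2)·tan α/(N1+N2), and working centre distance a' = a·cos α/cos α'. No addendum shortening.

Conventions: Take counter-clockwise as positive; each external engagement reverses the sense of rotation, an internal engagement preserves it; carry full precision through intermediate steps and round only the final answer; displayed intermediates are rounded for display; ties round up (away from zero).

class = single-mesh tooth geometry [involute pair 54T × 64T, m = 3.367]
base radii: r_b1 = 86.668949, r_b2 = 102.718755
tip radii: r_a1 = 93.121119, r_a2 = 109.824806
inv(α') = inv(17.568°) + 2·(-0.343-0.382)·tan α/(54+64) = 0.00609417  ⇒  α' = 14.95546°
a' = a·cos α / cos α' = 198.6530·cos 17.568°/cos 14.95546° = 196.027810
action lengths: √(r_a1²−r_b1²) = 34.059302, √(r_a2²−r_b2²) = 38.863163
base pitch p_b = π·m·cos α = 10.084390
CR = (34.059302 + 38.863163 − 196.027810·sin 14.95546°)/10.084390 = 2.214703
contact ratio ≈ 2.2147

2.2147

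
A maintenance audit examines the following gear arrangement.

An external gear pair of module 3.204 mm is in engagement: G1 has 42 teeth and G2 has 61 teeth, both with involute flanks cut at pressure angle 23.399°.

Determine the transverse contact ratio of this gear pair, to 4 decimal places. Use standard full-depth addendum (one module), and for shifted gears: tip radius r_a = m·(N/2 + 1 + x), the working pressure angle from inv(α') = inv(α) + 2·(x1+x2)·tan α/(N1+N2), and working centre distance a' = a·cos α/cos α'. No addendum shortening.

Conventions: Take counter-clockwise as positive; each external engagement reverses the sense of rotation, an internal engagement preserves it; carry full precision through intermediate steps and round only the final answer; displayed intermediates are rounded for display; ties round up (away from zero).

recognized (one external pair, fixed centres): single-mesh tooth geometry, m = 3.204, N1 = 42, N2 = 61
base radii: r_b1 = 61.750669, r_b2 = 89.685495
tip radii: r_a1 = 70.488000, r_a2 = 100.926000
no profile shift: α' = α, a' = a
action lengths: √(r_a1²−r_b1²) = 33.991368, √(r_a2²−r_b2²) = 46.287898
base pitch p_b = π·m·cos α = 9.237878
CR = (33.991368 + 46.287898 − 165.006000·sin 23.39900°)/9.237878 = 1.596700
contact ratio ≈ 1.5967

1.5967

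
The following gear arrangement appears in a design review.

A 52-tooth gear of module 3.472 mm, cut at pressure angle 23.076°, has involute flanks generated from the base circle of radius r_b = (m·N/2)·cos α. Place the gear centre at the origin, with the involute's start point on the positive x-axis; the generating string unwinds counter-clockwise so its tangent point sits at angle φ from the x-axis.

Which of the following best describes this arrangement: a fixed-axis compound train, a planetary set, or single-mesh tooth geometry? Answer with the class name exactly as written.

single-mesh tooth geometry

single-mesh involute tooth geometry (52T wheel at module 3.472)
classification: single-mesh tooth geometry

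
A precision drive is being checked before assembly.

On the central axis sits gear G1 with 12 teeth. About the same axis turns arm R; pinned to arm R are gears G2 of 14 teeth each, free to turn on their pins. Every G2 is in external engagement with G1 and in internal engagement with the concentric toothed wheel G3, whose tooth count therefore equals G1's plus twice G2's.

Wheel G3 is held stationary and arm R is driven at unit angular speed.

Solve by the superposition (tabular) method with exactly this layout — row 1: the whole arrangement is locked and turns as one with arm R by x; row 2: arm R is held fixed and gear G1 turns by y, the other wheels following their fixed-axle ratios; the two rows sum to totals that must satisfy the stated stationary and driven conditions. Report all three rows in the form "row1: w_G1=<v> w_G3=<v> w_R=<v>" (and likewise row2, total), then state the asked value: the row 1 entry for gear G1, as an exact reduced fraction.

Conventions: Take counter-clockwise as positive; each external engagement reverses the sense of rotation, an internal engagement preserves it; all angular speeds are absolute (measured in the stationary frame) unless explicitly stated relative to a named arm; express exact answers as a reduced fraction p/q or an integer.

row1: w_G1=1 w_G3=1 w_R=1
row2: w_G1=10/3 w_G3=-1 w_R=0
total: w_G1=13/3 w_G3=0 w_R=1
asked value: 1

topology: planetary set — G1 12T / G2 14T / G3 40T, arm = carrier (Willis)
row 1 (train locked, turned with arm): all members turn x
row 2 — arm fixed, fixed-axis ratios: sun y, ring −(12/40)·y, arm 0
boundary: total ω_ring = x − (12/40)·y = 0 and total ω_arm = x = 1  ⇒  y = 10/3, x = 1
row 2 ring = −(12/40)·10/3 = -1
totals (row 1 + row 2): sun 1 + 10/3 = 13/3, ring 1 + (-1) = 0, arm 1 + 0 = 1
asked cell (row1, sun) = 1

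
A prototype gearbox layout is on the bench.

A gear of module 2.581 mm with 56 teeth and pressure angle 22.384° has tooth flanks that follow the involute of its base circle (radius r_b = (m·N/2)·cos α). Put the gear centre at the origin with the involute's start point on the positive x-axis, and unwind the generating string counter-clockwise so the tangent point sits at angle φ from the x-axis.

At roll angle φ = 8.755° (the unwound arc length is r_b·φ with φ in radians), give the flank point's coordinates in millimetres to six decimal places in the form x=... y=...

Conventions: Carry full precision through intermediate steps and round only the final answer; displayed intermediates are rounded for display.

topology: single-mesh involute geometry — m = 2.581, N = 56
pitch radius r_p = m·N/2 = 2.581·56/2 = 72.268000
base radius r_b = r_p·cos α = 72.268000·cos 22.384° = 66.822781
roll angle φ = 8.755° = 0.15280358 rad
x = r_b·(cos φ + φ·sin φ) = 67.598353
y = r_b·(sin φ − φ·cos φ) = 0.079285

x=67.598353 y=0.079285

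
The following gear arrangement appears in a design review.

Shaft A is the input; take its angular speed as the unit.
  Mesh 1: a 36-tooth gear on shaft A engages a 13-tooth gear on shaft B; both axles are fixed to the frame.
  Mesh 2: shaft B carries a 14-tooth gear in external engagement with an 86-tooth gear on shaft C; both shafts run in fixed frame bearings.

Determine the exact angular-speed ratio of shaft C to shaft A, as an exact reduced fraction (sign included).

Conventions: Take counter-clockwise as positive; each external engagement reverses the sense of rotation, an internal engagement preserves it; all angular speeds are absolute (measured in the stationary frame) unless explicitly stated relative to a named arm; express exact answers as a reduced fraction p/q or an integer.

class = fixed-axis compound train [2 meshes; 2 ratios multiply, 2 sense flips]
mesh 1 [36T→13T]: running ratio 36/13, sense −
mesh 2 [14T→86T]: running ratio 252/559, sense +
ω_out/ω_in = 252/559

252/559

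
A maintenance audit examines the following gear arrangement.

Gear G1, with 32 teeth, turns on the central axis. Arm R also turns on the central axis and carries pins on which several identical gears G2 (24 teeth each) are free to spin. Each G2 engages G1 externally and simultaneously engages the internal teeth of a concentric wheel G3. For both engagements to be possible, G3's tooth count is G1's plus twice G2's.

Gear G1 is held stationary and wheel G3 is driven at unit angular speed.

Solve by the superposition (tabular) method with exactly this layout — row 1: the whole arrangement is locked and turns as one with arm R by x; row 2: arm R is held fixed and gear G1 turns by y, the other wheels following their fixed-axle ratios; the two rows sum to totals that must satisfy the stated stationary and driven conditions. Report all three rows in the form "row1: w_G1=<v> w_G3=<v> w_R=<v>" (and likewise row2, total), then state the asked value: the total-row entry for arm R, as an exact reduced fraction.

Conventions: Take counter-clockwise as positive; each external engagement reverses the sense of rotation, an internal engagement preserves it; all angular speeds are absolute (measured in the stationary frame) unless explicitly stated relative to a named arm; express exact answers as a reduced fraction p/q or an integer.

row1: w_G1=5/7 w_G3=5/7 w_R=5/7
row2: w_G1=-5/7 w_G3=2/7 w_R=0
total: w_G1=0 w_G3=1 w_R=5/7
asked value: 5/7

recognized (axles ride arm R): planetary set, 32/24/80 teeth
row 1: whole set turns with the arm by x
row 2 — arm fixed, fixed-axis ratios: sun y, ring −(32/80)·y, arm 0
boundary: total ω_sun = x + y = 0 and total ω_ring = x − (32/80)·y = 1  ⇒  y = -5/7, x = 5/7
row 2 ring = −(32/80)·(-5/7) = 2/7
totals (row 1 + row 2): sun 5/7 + (-5/7) = 0, ring 5/7 + 2/7 = 1, arm 5/7 + 0 = 5/7
asked cell (total, arm) = 5/7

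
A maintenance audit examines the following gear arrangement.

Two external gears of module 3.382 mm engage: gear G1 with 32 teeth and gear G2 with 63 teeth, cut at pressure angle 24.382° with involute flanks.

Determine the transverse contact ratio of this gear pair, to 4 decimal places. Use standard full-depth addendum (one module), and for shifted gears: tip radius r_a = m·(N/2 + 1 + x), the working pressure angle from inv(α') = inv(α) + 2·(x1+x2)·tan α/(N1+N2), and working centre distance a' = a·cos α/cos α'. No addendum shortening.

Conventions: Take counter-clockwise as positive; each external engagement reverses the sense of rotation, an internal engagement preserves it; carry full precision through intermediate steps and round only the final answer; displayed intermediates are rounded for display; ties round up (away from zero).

1.5420

recognized (one external pair, fixed centres): single-mesh tooth geometry, m = 3.382, N1 = 32, N2 = 63
base radii: r_b1 = 49.285935, r_b2 = 97.031684
tip radii: r_a1 = 57.494000, r_a2 = 109.915000
no profile shift: α' = α, a' = a
action lengths: √(r_a1²−r_b1²) = 29.605011, √(r_a2²−r_b2²) = 51.634868
base pitch p_b = π·m·cos α = 9.677271
CR = (29.605011 + 51.634868 − 160.645000·sin 24.38200°)/9.677271 = 1.542034
contact ratio ≈ 1.5420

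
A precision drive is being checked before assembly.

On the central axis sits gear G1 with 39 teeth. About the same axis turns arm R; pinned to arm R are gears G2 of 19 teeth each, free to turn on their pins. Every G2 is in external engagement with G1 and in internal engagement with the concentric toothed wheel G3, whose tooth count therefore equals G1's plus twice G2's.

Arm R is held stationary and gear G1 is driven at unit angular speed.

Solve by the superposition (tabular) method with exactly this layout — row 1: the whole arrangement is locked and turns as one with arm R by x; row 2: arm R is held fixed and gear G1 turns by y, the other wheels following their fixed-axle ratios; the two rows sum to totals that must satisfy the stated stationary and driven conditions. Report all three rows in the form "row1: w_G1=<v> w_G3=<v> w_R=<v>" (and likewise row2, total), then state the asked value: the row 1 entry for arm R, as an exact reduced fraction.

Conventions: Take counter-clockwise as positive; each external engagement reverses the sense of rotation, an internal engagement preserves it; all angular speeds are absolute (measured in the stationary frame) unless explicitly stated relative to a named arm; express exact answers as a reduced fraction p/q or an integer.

row1: w_G1=0 w_G3=0 w_R=0
row2: w_G1=1 w_G3=-39/77 w_R=0
total: w_G1=1 w_G3=-39/77 w_R=0
asked value: 0

topology: planetary set — G1 39T / G2 19T / G3 77T, arm = carrier (Willis)
row 1: whole set turns with the arm by x
row 2 (arm held, sun turns y): ω_ring = −(39/77)·y, ω_arm = 0
boundary: total ω_arm = x = 0 and total ω_sun = x + y = 1  ⇒  y = 1, x = 0
row 2 ring = −(39/77)·1 = -39/77
totals (row 1 + row 2): sun 0 + 1 = 1, ring 0 + (-39/77) = -39/77, arm 0 + 0 = 0
asked cell (row1, arm) = 0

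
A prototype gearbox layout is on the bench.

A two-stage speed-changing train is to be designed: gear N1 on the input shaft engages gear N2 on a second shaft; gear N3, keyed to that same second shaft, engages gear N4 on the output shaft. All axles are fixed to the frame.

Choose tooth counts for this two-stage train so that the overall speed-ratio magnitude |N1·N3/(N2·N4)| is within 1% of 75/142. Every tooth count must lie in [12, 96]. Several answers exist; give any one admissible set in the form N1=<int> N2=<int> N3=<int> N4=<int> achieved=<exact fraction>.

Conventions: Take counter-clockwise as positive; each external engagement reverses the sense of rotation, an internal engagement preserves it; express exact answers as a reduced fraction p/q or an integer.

N1=15 N2=12 N3=30 N4=71 achieved=75/142

design class (target 75/142): fixed-axis compound train
target = 75/142 in lowest terms: an exact hit needs N1·N3 = k·75 and N2·N4 = k·142 for one integer k, every count in [12, 96]; additionally prefer no 1:1 stage (N1 ≠ N2, N3 ≠ N4)
k = 1…5: no 1:1-free in-range split of k·75 and k·142 into factor pairs; take k = 6
k = 6: N1·N3 = 450 = 15·30, N2·N4 = 852 = 12·71
achieved = 15·30/(12·71) = 75/142; |achieved − target| = 0 ≤ 3/568 ✓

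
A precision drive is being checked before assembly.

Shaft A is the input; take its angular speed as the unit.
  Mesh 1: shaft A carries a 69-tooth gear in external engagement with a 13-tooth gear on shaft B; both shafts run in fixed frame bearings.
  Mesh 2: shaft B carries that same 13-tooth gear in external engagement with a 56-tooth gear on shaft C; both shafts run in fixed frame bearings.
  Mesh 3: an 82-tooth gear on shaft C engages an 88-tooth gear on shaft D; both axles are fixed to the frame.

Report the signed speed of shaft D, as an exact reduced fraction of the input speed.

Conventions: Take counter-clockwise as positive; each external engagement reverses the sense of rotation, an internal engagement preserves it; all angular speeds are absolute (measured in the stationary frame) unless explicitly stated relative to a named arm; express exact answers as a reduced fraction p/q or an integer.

-2829/2464

3-mesh fixed-axis compound train (all bearings frame-fixed)
mesh 1 [69T→13T]: |ω|/ω_in = 1×69/13 = 69/13, sense flips to −
mesh 2 [13T→56T]: |ω|/ω_in = (69/13)×13/56 = 69/56, sense flips to +
mesh 3 [82T→88T]: |ω|/ω_in = (69/56)×82/88 = 2829/2464, sense flips to −
signed output speed (× input speed) = -2829/2464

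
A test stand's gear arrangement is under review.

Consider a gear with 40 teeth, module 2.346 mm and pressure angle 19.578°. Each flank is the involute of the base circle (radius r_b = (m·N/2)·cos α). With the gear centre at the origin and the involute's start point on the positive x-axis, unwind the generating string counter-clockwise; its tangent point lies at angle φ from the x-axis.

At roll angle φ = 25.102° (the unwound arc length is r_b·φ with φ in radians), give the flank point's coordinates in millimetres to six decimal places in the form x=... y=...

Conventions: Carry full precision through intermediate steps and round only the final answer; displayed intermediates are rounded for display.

topology: single-mesh involute geometry — m = 2.346, N = 40
pitch radius r_p = m·N/2 = 2.346·40/2 = 46.920000
base radius r_b = r_p·cos α = 46.920000·cos 19.578° = 44.207376
roll angle φ = 25.102° = 0.43811255 rad
x = r_b·(cos φ + φ·sin φ) = 48.248590
y = r_b·(sin φ − φ·cos φ) = 1.215547

x=48.248590 y=1.215547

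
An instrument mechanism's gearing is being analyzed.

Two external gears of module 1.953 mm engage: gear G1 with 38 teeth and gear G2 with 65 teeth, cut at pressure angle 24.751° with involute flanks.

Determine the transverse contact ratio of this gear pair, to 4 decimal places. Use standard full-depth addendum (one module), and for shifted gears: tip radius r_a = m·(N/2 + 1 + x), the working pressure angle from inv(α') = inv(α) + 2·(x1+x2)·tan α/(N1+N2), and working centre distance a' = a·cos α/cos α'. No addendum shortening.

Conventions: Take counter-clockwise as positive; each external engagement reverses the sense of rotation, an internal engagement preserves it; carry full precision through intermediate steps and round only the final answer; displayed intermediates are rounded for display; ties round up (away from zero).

topology: single-mesh involute geometry — m = 1.953, 38T/65T pair
base radii: r_b1 = 33.698198, r_b2 = 57.641654
tip radii: r_a1 = 39.060000, r_a2 = 65.425500
no profile shift: α' = α, a' = a
action lengths: √(r_a1²−r_b1²) = 19.751331, √(r_a2²−r_b2²) = 30.950538
base pitch p_b = π·m·cos α = 5.571895
CR = (19.751331 + 30.950538 − 100.579500·sin 24.75100°)/5.571895 = 1.541969
contact ratio ≈ 1.5420

1.5420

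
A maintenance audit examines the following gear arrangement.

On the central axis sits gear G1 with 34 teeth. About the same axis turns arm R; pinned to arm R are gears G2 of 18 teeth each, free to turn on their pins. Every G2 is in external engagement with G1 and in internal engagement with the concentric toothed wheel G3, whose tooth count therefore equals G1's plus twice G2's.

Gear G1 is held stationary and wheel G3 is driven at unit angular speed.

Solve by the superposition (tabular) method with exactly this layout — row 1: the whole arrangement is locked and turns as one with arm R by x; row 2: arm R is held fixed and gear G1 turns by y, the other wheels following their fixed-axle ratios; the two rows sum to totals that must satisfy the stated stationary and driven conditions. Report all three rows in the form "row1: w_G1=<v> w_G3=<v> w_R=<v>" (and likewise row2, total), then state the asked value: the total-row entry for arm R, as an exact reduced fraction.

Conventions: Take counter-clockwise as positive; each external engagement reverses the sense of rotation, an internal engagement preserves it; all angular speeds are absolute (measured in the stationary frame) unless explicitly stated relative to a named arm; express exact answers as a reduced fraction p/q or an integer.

row1: w_G1=35/52 w_G3=35/52 w_R=35/52
row2: w_G1=-35/52 w_G3=17/52 w_R=0
total: w_G1=0 w_G3=1 w_R=35/52
asked value: 35/52

topology: planetary set — G1 34T / G2 18T / G3 70T, arm = carrier (Willis)
row 1 (train locked, turned with arm): all members turn x
superposition row 2 [arm held]: sun y, ring −(34/70)·y, arm 0
boundary: total ω_sun = x + y = 0 and total ω_ring = x − (34/70)·y = 1  ⇒  y = -35/52, x = 35/52
row 2 ring = −(34/70)·(-35/52) = 17/52
totals (row 1 + row 2): sun 35/52 + (-35/52) = 0, ring 35/52 + 17/52 = 1, arm 35/52 + 0 = 35/52
asked cell (total, arm) = 35/52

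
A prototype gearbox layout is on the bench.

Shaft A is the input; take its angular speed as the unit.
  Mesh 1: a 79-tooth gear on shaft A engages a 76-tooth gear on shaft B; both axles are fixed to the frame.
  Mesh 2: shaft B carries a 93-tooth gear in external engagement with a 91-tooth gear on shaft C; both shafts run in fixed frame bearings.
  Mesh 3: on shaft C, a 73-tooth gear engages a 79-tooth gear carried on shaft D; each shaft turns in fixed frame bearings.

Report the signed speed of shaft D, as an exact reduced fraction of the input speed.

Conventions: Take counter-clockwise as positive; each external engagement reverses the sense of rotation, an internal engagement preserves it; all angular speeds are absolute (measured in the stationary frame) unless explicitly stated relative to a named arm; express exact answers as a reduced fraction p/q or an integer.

-6789/6916

3-mesh fixed-axis compound train (all bearings frame-fixed)
mesh 1 [79T→76T]: |ω|/ω_in = 1×79/76 = 79/76, sense flips to −
mesh 2 [93T→91T]: |ω|/ω_in = (79/76)×93/91 = 7347/6916, sense flips to +
mesh 3 [73T→79T]: |ω|/ω_in = (7347/6916)×73/79 = 6789/6916, sense flips to −
signed output speed (× input speed) = -6789/6916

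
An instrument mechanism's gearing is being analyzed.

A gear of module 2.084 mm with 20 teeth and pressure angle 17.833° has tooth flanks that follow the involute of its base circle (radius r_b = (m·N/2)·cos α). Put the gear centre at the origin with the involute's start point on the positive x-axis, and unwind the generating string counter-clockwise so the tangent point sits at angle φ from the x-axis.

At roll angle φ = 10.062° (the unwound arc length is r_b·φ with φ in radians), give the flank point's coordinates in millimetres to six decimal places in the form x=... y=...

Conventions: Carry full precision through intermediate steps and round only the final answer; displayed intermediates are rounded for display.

class = single-mesh tooth geometry [base-circle involute, m = 2.084, 20T]
pitch radius r_p = m·N/2 = 2.084·20/2 = 20.840000
base radius r_b = r_p·cos α = 20.840000·cos 17.833° = 19.838704
roll angle φ = 10.062° = 0.17561503 rad
x = r_b·(cos φ + φ·sin φ) = 20.142269
y = r_b·(sin φ − φ·cos φ) = 0.035706

x=20.142269 y=0.035706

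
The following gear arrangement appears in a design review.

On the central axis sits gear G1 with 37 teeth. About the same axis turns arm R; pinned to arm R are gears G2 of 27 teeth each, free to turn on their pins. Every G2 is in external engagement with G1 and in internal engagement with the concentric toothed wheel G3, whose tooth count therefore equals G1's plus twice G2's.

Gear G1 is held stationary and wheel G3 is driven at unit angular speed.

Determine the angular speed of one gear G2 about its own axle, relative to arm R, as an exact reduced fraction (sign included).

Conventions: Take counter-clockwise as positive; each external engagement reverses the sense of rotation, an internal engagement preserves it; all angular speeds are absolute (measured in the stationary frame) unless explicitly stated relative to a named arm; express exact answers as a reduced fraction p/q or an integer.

3367/3456

class = planetary set [G3 = 37+2·27 = 91; Willis about the carrier]
ring teeth: 37 + 2·27 = 91
37(ω_sun−ω_arm) = −91(ω_ring−ω_arm),  ω_sun = 0, ω_ring = 1
37(0−ω_arm) = −91(1−ω_arm)  ⇒  128·ω_arm = 91  ⇒  ω_arm = 91/128
sun–planet mesh: 37·(0−91/128) = −27·(ω_p−ω_arm)  ⇒  ω_p−ω_arm = 3367/3456
exact speed ratio = 3367/3456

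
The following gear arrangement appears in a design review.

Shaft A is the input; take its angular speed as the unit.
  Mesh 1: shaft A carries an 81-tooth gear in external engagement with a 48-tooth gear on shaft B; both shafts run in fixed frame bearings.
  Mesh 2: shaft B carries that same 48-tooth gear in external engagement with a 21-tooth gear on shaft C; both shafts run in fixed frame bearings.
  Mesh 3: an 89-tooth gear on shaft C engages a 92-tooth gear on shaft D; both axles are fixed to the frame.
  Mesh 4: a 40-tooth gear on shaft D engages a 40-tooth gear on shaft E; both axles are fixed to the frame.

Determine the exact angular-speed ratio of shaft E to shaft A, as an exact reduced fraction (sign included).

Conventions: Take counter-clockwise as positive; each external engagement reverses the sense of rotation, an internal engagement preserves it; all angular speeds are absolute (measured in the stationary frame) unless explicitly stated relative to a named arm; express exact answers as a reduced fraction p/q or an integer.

class = fixed-axis compound train [4 meshes; 4 ratios multiply, 4 sense flips]
mesh 1 [81T→48T]: running ratio 27/16, sense −
mesh 2 [48T→21T]: running ratio 27/7, sense +
mesh 3 [89T→92T]: running ratio 2403/644, sense −
mesh 4 [40T→40T]: running ratio 2403/644, sense +
ω_out/ω_in = 2403/644

2403/644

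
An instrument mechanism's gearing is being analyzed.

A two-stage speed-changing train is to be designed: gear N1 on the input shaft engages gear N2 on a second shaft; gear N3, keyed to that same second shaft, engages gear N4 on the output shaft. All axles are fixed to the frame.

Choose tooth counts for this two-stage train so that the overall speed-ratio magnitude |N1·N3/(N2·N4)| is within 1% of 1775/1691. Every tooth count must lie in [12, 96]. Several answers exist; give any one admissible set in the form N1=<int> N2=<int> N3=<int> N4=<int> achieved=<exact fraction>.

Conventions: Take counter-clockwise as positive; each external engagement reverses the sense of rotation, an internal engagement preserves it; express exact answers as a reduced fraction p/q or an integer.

N1=25 N2=19 N3=71 N4=89 achieved=1775/1691

2-stage fixed-axis compound train for ratio 1775/1691
target = 1775/1691 in lowest terms: an exact hit needs N1·N3 = k·1775 and N2·N4 = k·1691 for one integer k, every count in [12, 96]; additionally prefer no 1:1 stage (N1 ≠ N2, N3 ≠ N4)
k = 1: N1·N3 = 1775 = 25·71, N2·N4 = 1691 = 19·89
achieved = 25·71/(19·89) = 1775/1691; |achieved − target| = 0 ≤ 71/6764 ✓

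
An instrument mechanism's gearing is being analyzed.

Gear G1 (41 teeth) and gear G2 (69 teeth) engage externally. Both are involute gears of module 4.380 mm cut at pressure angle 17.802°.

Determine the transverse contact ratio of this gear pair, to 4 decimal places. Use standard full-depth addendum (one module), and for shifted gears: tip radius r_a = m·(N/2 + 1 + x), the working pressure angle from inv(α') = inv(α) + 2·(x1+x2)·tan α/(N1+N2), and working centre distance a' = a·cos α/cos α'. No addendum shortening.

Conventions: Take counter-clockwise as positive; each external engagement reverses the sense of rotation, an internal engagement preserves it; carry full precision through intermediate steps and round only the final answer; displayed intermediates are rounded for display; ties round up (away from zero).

1.8934

recognized (one external pair, fixed centres): single-mesh tooth geometry, m = 4.380, N1 = 41, N2 = 69
base radii: r_b1 = 85.490740, r_b2 = 143.874660
tip radii: r_a1 = 94.170000, r_a2 = 155.490000
no profile shift: α' = α, a' = a
action lengths: √(r_a1²−r_b1²) = 39.488255, √(r_a2²−r_b2²) = 58.967977
base pitch p_b = π·m·cos α = 13.101321
CR = (39.488255 + 58.967977 − 240.900000·sin 17.80200°)/13.101321 = 1.893414
contact ratio ≈ 1.8934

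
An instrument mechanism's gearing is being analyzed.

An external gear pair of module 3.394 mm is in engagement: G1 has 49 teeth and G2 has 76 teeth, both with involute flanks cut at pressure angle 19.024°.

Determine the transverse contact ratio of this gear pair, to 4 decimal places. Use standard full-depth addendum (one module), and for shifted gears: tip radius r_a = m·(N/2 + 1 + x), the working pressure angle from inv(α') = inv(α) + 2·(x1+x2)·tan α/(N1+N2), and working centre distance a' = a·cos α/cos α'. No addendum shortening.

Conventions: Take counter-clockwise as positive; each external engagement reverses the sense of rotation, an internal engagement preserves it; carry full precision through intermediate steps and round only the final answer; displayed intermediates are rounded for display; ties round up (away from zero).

1.8430

topology: single-mesh involute geometry — m = 3.394, 49T/76T pair
base radii: r_b1 = 78.611359, r_b2 = 121.927823
tip radii: r_a1 = 86.547000, r_a2 = 132.366000
no profile shift: α' = α, a' = a
action lengths: √(r_a1²−r_b1²) = 36.202726, √(r_a2²−r_b2²) = 51.520520
base pitch p_b = π·m·cos α = 10.080199
CR = (36.202726 + 51.520520 − 212.125000·sin 19.02400°)/10.080199 = 1.843029
contact ratio ≈ 1.8430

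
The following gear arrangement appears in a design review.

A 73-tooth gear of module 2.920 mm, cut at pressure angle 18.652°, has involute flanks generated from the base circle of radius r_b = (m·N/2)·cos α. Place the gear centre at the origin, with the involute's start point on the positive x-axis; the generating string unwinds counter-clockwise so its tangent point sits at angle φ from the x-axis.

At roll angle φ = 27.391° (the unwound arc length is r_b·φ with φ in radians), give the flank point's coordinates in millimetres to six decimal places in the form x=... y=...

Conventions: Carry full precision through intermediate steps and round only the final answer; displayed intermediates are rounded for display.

x=111.870730 y=3.594359

single-mesh involute tooth geometry (73T wheel at module 2.920)
pitch radius r_p = m·N/2 = 2.920·73/2 = 106.580000
base radius r_b = r_p·cos α = 106.580000·cos 18.652° = 100.982263
roll angle φ = 27.391° = 0.47806314 rad
x = r_b·(cos φ + φ·sin φ) = 111.870730
y = r_b·(sin φ − φ·cos φ) = 3.594359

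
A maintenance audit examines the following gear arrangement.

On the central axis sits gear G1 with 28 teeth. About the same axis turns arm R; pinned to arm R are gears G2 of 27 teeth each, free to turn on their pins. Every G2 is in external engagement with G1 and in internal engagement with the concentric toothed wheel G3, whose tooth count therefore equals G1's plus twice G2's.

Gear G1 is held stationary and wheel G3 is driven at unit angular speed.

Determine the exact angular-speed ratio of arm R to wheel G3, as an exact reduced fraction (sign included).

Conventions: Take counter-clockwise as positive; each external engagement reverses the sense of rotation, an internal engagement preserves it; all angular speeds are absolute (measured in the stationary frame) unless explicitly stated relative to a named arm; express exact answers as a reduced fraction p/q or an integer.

class = planetary set [G3 = 28+2·27 = 82; Willis about the carrier]
ring teeth: 28 + 2·27 = 82
28(ω_sun−ω_arm) = −82(ω_ring−ω_arm),  ω_sun = 0, ω_ring = 1
28(0−ω_arm) = −82(1−ω_arm)  ⇒  110·ω_arm = 82  ⇒  ω_arm = 41/55
ω_out/ω_in = 41/55

41/55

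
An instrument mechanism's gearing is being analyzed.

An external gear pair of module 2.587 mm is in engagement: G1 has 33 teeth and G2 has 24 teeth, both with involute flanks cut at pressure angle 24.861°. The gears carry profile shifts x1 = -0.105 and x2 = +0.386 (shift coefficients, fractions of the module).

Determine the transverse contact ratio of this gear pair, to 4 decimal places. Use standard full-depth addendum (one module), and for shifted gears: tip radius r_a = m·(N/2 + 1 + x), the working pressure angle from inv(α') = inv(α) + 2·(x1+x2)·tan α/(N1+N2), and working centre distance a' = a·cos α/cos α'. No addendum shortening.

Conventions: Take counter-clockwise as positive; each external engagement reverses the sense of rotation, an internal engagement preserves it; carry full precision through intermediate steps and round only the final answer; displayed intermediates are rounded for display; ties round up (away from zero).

topology: single-mesh involute geometry — m = 2.587, 33T/24T pair
base radii: r_b1 = 38.729852, r_b2 = 28.167165
tip radii: r_a1 = 45.000865, r_a2 = 34.629582
inv(α') = inv(24.861°) + 2·(-0.105+0.386)·tan α/(33+24) = 0.03401970  ⇒  α' = 26.01750°
a' = a·cos α / cos α' = 73.7295·cos 24.861°/cos 26.01750° = 74.440844
action lengths: √(r_a1²−r_b1²) = 22.914547, √(r_a2²−r_b2²) = 20.144944
base pitch p_b = π·m·cos α = 7.374146
CR = (22.914547 + 20.144944 − 74.440844·sin 26.01750°)/7.374146 = 1.411192
contact ratio ≈ 1.4112

1.4112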